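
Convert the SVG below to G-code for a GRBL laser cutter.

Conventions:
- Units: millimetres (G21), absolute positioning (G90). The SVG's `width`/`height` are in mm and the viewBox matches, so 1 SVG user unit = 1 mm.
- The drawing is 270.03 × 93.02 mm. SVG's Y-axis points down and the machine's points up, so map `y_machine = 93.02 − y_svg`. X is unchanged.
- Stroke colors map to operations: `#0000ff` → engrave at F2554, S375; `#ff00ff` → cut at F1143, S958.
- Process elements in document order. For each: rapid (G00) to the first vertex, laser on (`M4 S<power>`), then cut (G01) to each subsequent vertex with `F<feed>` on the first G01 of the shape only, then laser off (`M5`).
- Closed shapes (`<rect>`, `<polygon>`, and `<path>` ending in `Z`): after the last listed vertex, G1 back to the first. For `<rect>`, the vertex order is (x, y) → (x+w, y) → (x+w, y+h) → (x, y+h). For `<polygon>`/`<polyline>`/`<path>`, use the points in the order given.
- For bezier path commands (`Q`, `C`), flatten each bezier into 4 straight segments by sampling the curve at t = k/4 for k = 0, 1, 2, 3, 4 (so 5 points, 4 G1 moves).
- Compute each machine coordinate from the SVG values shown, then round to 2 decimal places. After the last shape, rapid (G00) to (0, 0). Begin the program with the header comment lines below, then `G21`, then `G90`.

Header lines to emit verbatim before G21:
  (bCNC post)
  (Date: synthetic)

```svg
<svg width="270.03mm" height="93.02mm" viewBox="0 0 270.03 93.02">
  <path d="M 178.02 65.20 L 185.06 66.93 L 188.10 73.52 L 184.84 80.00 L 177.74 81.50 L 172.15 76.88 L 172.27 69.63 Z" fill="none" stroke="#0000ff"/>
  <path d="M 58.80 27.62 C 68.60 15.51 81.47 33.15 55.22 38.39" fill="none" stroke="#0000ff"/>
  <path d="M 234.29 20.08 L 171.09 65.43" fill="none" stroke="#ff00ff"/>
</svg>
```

Since the viewBox matches the mm dimensions, user units are millimetres directly. The only transform is the Y-flip y_m = 93.02 − y_svg.

Shape 1 is a regular polygon drawn with `<path>`. Its stroke #0000ff means engrave at S375, F2554. After flipping Y the toolpath is (178.02,27.82) → (185.06,26.09) → (188.10,19.50) → (184.84,13.02) → (177.74,11.52) → (172.15,16.14) → (172.27,23.39) → (178.02,27.82), returning to the start.

Shape 2 is a cubic bezier drawn with `<path>`. Its stroke #0000ff means engrave at S375, F2554. After flipping Y the toolpath is (58.80,65.40) → (66.07,69.56) → (70.53,66.52) → (68.23,60.23) → (55.22,54.63).

Shape 3 is a line segment drawn with `<path>`. Its stroke #ff00ff means cut at S958, F1143. After flipping Y the toolpath is (234.29,72.94) → (171.09,27.59).

(bCNC post)
(Date: synthetic)
G21
G90
G00 X178.02 Y27.82
M4 S375
G01 X185.06 Y26.09 F2554
G01 X188.10 Y19.50
G01 X184.84 Y13.02
G01 X177.74 Y11.52
G01 X172.15 Y16.14
G01 X172.27 Y23.39
G01 X178.02 Y27.82
M5
G00 X58.80 Y65.40
M4 S375
G01 X66.07 Y69.56 F2554
G01 X70.53 Y66.52
G01 X68.23 Y60.23
G01 X55.22 Y54.63
M5
G00 X234.29 Y72.94
M4 S958
G01 X171.09 Y27.59 F1143
M5
G00 X0.00 Y0.00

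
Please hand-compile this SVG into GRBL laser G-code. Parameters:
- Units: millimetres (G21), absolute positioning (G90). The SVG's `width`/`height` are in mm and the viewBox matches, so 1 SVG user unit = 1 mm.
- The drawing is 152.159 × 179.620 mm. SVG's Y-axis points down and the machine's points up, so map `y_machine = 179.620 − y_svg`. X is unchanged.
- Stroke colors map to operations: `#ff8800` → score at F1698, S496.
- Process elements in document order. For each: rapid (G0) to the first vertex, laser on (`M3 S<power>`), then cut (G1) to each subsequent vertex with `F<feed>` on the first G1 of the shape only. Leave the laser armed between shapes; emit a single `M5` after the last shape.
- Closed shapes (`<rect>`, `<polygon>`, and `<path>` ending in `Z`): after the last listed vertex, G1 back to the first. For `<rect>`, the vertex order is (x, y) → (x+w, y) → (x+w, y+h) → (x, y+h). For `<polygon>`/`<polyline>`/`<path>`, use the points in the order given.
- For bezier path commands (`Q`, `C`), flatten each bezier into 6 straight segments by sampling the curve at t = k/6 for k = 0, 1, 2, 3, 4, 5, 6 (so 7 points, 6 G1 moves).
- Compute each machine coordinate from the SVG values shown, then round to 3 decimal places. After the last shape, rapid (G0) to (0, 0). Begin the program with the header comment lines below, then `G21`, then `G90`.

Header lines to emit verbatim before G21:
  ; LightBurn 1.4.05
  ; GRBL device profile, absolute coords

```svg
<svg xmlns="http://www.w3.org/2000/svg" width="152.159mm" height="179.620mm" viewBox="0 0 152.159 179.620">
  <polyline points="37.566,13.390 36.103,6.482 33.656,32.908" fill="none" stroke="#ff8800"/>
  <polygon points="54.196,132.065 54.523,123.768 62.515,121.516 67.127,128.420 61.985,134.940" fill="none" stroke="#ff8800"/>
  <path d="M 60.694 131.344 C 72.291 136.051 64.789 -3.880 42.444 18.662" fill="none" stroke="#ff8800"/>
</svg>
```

; LightBurn 1.4.05
; GRBL device profile, absolute coords
G21
G90
G0 X37.566 Y166.230
M3 S496
G1 X36.103 Y173.138 F1698
G1 X33.656 Y146.712
G0 X54.196 Y47.555
M3 S496
G1 X54.523 Y55.852 F1698
G1 X62.515 Y58.104
G1 X67.127 Y51.200
G1 X61.985 Y44.680
G1 X54.196 Y47.555
G0 X60.694 Y48.276
M3 S496
G1 X64.921 Y56.554 F1698
G1 X66.082 Y80.407
G1 X64.297 Y111.305
G1 X59.684 Y140.717
G1 X52.360 Y160.111
G1 X42.444 Y160.958
M5
G0 X0.000 Y0.000

viewBox `0 0 152.159 179.620` with mm width/height → 1 unit = 1 mm. Flip: y_m = 179.620 − y_svg.

**Shape 1** — `<polyline>` open polyline, stroke `#ff8800` → score (S496, F1698). Machine vertices: (37.566,166.230) → (36.103,173.138) → (33.656,146.712). Open path.

**Shape 2** — `<polygon>` regular polygon, stroke `#ff8800` → score (S496, F1698). Machine vertices: (54.196,47.555) → (54.523,55.852) → (62.515,58.104) → (67.127,51.200) → (61.985,44.680) → (54.196,47.555). Closed: final G1 returns to the first vertex.

**Shape 3** — `<path>` cubic bezier, stroke `#ff8800` → score (S496, F1698). Control points (SVG): P0=(60.694,131.344), P1=(72.291,136.051), P2=(64.789,-3.880), P3=(42.444,18.662); sampled at t=k/6. Machine vertices: (60.694,48.276) → (64.921,56.554) → (66.082,80.407) → (64.297,111.305) → (59.684,140.717) → (52.360,160.111) → (42.444,160.958). Open path.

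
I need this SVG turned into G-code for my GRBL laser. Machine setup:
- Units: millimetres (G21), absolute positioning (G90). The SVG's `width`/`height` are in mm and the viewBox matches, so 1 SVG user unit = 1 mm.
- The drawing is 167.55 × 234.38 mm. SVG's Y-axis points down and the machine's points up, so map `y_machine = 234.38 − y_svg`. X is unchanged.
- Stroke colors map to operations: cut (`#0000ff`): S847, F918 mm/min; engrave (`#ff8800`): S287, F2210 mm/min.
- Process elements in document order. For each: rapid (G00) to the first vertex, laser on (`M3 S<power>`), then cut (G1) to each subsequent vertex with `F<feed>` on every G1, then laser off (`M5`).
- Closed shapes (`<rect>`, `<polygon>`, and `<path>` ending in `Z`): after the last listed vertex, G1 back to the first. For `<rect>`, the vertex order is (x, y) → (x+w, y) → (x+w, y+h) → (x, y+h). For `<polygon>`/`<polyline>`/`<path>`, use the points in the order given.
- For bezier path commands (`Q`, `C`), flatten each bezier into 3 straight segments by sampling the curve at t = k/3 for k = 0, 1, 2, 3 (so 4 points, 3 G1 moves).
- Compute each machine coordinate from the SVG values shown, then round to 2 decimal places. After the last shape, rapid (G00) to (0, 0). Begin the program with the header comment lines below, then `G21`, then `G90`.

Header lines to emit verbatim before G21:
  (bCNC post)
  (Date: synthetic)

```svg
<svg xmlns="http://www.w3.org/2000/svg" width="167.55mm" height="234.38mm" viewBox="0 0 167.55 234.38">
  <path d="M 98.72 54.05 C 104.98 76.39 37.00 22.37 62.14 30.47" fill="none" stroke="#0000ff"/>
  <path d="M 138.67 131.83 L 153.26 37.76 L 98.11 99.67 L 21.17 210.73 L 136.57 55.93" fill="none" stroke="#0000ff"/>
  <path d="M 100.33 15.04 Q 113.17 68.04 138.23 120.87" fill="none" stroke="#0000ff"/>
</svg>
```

(bCNC post)
(Date: synthetic)
G21
G90
G00 X98.72 Y180.33
M3 S847
G1 X86.43 Y178.31 F918
G1 X61.84 Y196.43 F918
G1 X62.14 Y203.91 F918
M5
G00 X138.67 Y102.55
M3 S847
G1 X153.26 Y196.62 F918
G1 X98.11 Y134.71 F918
G1 X21.17 Y23.65 F918
G1 X136.57 Y178.45 F918
M5
G00 X100.33 Y219.34
M3 S847
G1 X110.25 Y184.03 F918
G1 X122.88 Y148.75 F918
G1 X138.23 Y113.51 F918
M5
G00 X0.00 Y0.00

viewBox `0 0 167.55 234.38` with mm width/height → 1 unit = 1 mm. Flip: y_m = 234.38 − y_svg.

**Shape 1** — `<path>` cubic bezier, stroke `#0000ff` → cut (S847, F918). Control points (SVG): P0=(98.72,54.05), P1=(104.98,76.39), P2=(37.00,22.37), P3=(62.14,30.47); sampled at t=k/3. Machine vertices: (98.72,180.33) → (86.43,178.31) → (61.84,196.43) → (62.14,203.91). Open path.

**Shape 2** — `<path>` open polyline, stroke `#0000ff` → cut (S847, F918). Machine vertices: (138.67,102.55) → (153.26,196.62) → (98.11,134.71) → (21.17,23.65) → (136.57,178.45). Open path.

**Shape 3** — `<path>` quadratic bezier, stroke `#0000ff` → cut (S847, F918). Control points (SVG): P0=(100.33,15.04), P1=(113.17,68.04), P2=(138.23,120.87); sampled at t=k/3. Machine vertices: (100.33,219.34) → (110.25,184.03) → (122.88,148.75) → (138.23,113.51). Open path.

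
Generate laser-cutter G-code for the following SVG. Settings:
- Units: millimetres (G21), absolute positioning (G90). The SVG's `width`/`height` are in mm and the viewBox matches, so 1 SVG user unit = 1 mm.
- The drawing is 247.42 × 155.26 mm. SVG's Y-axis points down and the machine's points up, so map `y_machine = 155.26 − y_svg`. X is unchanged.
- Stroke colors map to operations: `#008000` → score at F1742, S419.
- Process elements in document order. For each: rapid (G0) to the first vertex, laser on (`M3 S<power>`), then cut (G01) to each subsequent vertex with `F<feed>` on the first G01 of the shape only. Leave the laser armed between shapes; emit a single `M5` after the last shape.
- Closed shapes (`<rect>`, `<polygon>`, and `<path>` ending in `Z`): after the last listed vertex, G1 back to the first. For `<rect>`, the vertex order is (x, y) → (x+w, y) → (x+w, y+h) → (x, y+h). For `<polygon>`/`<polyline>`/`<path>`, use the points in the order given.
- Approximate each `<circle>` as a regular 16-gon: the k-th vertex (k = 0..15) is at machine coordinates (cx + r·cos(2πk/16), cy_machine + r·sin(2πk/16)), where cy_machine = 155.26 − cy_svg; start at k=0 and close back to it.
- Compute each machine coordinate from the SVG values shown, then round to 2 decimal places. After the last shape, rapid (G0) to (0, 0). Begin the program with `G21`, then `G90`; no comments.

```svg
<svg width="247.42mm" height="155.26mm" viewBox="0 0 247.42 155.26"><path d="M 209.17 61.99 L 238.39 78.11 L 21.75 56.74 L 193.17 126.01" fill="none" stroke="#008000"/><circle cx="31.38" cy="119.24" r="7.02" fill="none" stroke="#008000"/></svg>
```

G21
G90
G0 X209.17 Y93.27
M3 S419
G01 X238.39 Y77.15 F1742
G01 X21.75 Y98.52
G01 X193.17 Y29.25
G0 X38.40 Y36.02
M3 S419
G01 X37.87 Y38.71 F1742
G01 X36.34 Y40.98
G01 X34.07 Y42.51
G01 X31.38 Y43.04
G01 X28.69 Y42.51
G01 X26.42 Y40.98
G01 X24.89 Y38.71
G01 X24.36 Y36.02
G01 X24.89 Y33.33
G01 X26.42 Y31.06
G01 X28.69 Y29.53
G01 X31.38 Y29.00
G01 X34.07 Y29.53
G01 X36.34 Y31.06
G01 X37.87 Y33.33
G01 X38.40 Y36.02
M5
G0 X0.00 Y0.00

Since the viewBox matches the mm dimensions, user units are millimetres directly. The only transform is the Y-flip y_m = 155.26 − y_svg.

Shape 1 is a open polyline drawn with `<path>`. Its stroke #008000 means score at S419, F1742. After flipping Y the toolpath is (209.17,93.27) → (238.39,77.15) → (21.75,98.52) → (193.17,29.25).

Shape 2 is a circle drawn with `<circle>`. Its stroke #008000 means score at S419, F1742. After flipping Y the toolpath is (38.40,36.02) → (37.87,38.71) → (36.34,40.98) → (34.07,42.51) → (31.38,43.04) → (28.69,42.51) → (26.42,40.98) → (24.89,38.71) → (24.36,36.02) → (24.89,33.33) → (26.42,31.06) → (28.69,29.53) → (31.38,29.00) → (34.07,29.53) → (36.34,31.06) → (37.87,33.33) → (38.40,36.02), returning to the start.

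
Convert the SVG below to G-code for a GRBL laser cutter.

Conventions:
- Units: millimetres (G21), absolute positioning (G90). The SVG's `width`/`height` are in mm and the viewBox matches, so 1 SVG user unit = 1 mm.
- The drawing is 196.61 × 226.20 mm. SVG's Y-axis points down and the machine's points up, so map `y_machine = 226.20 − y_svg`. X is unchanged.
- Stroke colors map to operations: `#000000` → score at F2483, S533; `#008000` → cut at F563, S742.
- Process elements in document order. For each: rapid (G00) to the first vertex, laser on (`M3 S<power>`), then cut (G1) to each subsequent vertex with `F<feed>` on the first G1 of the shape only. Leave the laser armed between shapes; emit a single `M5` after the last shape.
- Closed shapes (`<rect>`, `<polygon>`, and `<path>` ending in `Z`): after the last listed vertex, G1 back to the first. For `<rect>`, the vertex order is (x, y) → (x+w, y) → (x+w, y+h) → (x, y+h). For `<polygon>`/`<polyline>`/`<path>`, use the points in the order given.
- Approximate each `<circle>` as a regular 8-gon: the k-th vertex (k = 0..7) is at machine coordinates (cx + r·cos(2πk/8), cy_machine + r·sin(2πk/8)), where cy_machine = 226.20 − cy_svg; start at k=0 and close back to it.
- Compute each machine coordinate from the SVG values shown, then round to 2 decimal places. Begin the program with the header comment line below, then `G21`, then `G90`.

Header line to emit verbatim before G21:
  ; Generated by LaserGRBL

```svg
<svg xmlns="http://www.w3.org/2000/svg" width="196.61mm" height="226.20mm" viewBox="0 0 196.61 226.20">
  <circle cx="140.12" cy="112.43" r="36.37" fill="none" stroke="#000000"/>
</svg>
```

viewBox `0 0 196.61 226.20` with mm width/height → 1 unit = 1 mm. Flip: y_m = 226.20 − y_svg.

**Shape 1** — `<circle>` circle, stroke `#000000` → score (S533, F2483). Machine vertices: (176.49,113.77) → (165.84,139.49) → (140.12,150.14) → (114.40,139.49) → (103.75,113.77) → (114.40,88.05) → (140.12,77.40) → (165.84,88.05) → (176.49,113.77). Closed: final G1 returns to the first vertex.

; Generated by LaserGRBL
G21
G90
G00 X176.49 Y113.77
M3 S533
G1 X165.84 Y139.49 F2483
G1 X140.12 Y150.14
G1 X114.40 Y139.49
G1 X103.75 Y113.77
G1 X114.40 Y88.05
G1 X140.12 Y77.40
G1 X165.84 Y88.05
G1 X176.49 Y113.77
M5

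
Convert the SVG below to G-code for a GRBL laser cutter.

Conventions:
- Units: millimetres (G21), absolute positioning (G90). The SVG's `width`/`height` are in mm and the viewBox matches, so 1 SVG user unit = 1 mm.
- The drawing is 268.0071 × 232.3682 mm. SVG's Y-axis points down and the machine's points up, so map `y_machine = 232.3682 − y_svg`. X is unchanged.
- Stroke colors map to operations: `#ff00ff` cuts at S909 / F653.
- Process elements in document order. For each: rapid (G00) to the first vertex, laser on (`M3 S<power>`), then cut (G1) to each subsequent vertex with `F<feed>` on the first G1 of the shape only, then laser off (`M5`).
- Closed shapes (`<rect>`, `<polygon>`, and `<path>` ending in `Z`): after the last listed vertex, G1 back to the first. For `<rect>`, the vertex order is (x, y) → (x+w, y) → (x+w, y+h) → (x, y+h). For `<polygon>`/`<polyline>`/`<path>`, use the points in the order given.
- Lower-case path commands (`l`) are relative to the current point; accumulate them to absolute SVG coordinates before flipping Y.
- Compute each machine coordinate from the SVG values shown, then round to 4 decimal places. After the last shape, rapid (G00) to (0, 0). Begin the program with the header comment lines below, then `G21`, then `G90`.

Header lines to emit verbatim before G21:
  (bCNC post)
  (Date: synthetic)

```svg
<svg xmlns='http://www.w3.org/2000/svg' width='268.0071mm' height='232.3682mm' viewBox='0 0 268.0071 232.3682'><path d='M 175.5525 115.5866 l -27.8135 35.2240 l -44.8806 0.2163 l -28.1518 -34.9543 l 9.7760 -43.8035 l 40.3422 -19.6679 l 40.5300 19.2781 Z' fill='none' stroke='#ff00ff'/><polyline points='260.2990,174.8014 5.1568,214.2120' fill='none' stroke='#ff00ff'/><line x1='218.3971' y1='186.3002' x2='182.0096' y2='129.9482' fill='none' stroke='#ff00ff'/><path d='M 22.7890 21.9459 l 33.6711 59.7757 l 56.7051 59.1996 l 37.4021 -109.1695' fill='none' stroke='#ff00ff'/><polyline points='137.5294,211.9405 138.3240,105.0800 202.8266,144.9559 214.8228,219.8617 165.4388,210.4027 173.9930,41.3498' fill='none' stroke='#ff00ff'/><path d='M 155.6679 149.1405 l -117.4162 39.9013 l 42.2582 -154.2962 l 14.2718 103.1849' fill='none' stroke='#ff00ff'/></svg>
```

1 u = 1 mm; y_m = 232.3682 − y.

[1] `<path>` regular polygon, #ff00ff→cut S909 F653: (175.5525,116.7816) → (147.7390,81.5576) → (102.8584,81.3413) → (74.7066,116.2956) → (84.4826,160.0991) → (124.8248,179.7670) → (165.3548,160.4889) → (175.5525,116.7816) (closed)

[2] `<polyline>` line segment, #ff00ff→cut S909 F653: (260.2990,57.5668) → (5.1568,18.1562)

[3] `<line>` line segment, #ff00ff→cut S909 F653: (218.3971,46.0680) → (182.0096,102.4200)

[4] `<path>` open polyline, #ff00ff→cut S909 F653: (22.7890,210.4223) → (56.4601,150.6466) → (113.1652,91.4470) → (150.5673,200.6165)

[5] `<polyline>` open polyline, #ff00ff→cut S909 F653: (137.5294,20.4277) → (138.3240,127.2882) → (202.8266,87.4123) → (214.8228,12.5065) → (165.4388,21.9655) → (173.9930,191.0184)

[6] `<path>` open polyline, #ff00ff→cut S909 F653: (155.6679,83.2277) → (38.2517,43.3264) → (80.5099,197.6226) → (94.7817,94.4377)

(bCNC post)
(Date: synthetic)
G21
G90
G00 X175.5525 Y116.7816
M3 S909
G1 X147.7390 Y81.5576 F653
G1 X102.8584 Y81.3413
G1 X74.7066 Y116.2956
G1 X84.4826 Y160.0991
G1 X124.8248 Y179.7670
G1 X165.3548 Y160.4889
G1 X175.5525 Y116.7816
M5
G00 X260.2990 Y57.5668
M3 S909
G1 X5.1568 Y18.1562 F653
M5
G00 X218.3971 Y46.0680
M3 S909
G1 X182.0096 Y102.4200 F653
M5
G00 X22.7890 Y210.4223
M3 S909
G1 X56.4601 Y150.6466 F653
G1 X113.1652 Y91.4470
G1 X150.5673 Y200.6165
M5
G00 X137.5294 Y20.4277
M3 S909
G1 X138.3240 Y127.2882 F653
G1 X202.8266 Y87.4123
G1 X214.8228 Y12.5065
G1 X165.4388 Y21.9655
G1 X173.9930 Y191.0184
M5
G00 X155.6679 Y83.2277
M3 S909
G1 X38.2517 Y43.3264 F653
G1 X80.5099 Y197.6226
G1 X94.7817 Y94.4377
M5
G00 X0.0000 Y0.0000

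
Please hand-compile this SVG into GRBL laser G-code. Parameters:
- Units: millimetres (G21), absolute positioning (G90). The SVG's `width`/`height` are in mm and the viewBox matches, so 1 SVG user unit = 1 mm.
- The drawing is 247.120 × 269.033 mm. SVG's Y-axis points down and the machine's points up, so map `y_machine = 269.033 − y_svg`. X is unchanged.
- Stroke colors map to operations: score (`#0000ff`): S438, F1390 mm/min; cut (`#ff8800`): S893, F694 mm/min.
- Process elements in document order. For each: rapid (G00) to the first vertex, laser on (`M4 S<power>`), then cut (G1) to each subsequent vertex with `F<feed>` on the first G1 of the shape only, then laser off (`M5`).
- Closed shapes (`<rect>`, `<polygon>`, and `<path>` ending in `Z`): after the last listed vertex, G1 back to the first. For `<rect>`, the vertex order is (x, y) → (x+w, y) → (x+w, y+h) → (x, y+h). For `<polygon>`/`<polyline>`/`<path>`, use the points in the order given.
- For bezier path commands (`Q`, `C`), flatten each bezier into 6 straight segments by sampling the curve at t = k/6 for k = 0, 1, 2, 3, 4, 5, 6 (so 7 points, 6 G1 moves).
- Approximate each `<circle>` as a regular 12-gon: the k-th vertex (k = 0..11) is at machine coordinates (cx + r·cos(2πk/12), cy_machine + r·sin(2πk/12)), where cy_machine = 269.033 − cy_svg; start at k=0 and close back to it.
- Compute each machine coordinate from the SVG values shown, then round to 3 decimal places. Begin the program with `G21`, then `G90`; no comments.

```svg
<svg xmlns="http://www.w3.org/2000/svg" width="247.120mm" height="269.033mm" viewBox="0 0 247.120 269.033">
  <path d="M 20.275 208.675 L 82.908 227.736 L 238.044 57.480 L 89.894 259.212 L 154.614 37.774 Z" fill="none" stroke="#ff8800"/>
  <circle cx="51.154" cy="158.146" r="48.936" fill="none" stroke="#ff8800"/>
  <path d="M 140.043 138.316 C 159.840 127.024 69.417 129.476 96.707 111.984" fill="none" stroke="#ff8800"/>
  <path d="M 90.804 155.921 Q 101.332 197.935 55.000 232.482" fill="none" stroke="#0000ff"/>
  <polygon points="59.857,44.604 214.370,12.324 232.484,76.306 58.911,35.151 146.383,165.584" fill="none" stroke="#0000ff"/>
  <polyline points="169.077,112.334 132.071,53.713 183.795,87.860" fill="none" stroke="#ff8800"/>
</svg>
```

1 u = 1 mm; y_m = 269.033 − y.

[1] `<path>` closed polygon, #ff8800→cut S893 F694: (20.275,60.358) → (82.908,41.297) → (238.044,211.553) → (89.894,9.821) → (154.614,231.259) → (20.275,60.358) (closed)

[2] `<circle>` circle, #ff8800→cut S893 F694: (100.090,110.887) → (93.534,135.355) → (75.622,153.267) → (51.154,159.823) → (26.686,153.267) → (8.774,135.355) → (2.218,110.887) → (8.774,86.419) → (26.686,68.507) → (51.154,61.951) → (75.622,68.507) → (93.534,86.419) → (100.090,110.887) (closed)

[3] `<path>` cubic bezier, #ff8800→cut S893 F694: (140.043,130.717) → (141.812,135.374) → (131.542,138.675) → (115.565,141.558) → (100.213,144.957) → (91.816,149.809) → (96.707,157.049)

[4] `<path>` quadratic bezier, #0000ff→score S438 F1390: (90.804,113.112) → (92.734,99.315) → (91.505,85.932) → (87.117,72.965) → (79.570,60.412) → (68.865,48.274) → (55.000,36.551)

[5] `<polygon>` closed polygon, #0000ff→score S438 F1390: (59.857,224.429) → (214.370,256.709) → (232.484,192.727) → (58.911,233.882) → (146.383,103.449) → (59.857,224.429) (closed)

[6] `<polyline>` open polyline, #ff8800→cut S893 F694: (169.077,156.699) → (132.071,215.320) → (183.795,181.173)

G21
G90
G00 X20.275 Y60.358
M4 S893
G1 X82.908 Y41.297 F694
G1 X238.044 Y211.553
G1 X89.894 Y9.821
G1 X154.614 Y231.259
G1 X20.275 Y60.358
M5
G00 X100.090 Y110.887
M4 S893
G1 X93.534 Y135.355 F694
G1 X75.622 Y153.267
G1 X51.154 Y159.823
G1 X26.686 Y153.267
G1 X8.774 Y135.355
G1 X2.218 Y110.887
G1 X8.774 Y86.419
G1 X26.686 Y68.507
G1 X51.154 Y61.951
G1 X75.622 Y68.507
G1 X93.534 Y86.419
G1 X100.090 Y110.887
M5
G00 X140.043 Y130.717
M4 S893
G1 X141.812 Y135.374 F694
G1 X131.542 Y138.675
G1 X115.565 Y141.558
G1 X100.213 Y144.957
G1 X91.816 Y149.809
G1 X96.707 Y157.049
M5
G00 X90.804 Y113.112
M4 S438
G1 X92.734 Y99.315 F1390
G1 X91.505 Y85.932
G1 X87.117 Y72.965
G1 X79.570 Y60.412
G1 X68.865 Y48.274
G1 X55.000 Y36.551
M5
G00 X59.857 Y224.429
M4 S438
G1 X214.370 Y256.709 F1390
G1 X232.484 Y192.727
G1 X58.911 Y233.882
G1 X146.383 Y103.449
G1 X59.857 Y224.429
M5
G00 X169.077 Y156.699
M4 S893
G1 X132.071 Y215.320 F694
G1 X183.795 Y181.173
M5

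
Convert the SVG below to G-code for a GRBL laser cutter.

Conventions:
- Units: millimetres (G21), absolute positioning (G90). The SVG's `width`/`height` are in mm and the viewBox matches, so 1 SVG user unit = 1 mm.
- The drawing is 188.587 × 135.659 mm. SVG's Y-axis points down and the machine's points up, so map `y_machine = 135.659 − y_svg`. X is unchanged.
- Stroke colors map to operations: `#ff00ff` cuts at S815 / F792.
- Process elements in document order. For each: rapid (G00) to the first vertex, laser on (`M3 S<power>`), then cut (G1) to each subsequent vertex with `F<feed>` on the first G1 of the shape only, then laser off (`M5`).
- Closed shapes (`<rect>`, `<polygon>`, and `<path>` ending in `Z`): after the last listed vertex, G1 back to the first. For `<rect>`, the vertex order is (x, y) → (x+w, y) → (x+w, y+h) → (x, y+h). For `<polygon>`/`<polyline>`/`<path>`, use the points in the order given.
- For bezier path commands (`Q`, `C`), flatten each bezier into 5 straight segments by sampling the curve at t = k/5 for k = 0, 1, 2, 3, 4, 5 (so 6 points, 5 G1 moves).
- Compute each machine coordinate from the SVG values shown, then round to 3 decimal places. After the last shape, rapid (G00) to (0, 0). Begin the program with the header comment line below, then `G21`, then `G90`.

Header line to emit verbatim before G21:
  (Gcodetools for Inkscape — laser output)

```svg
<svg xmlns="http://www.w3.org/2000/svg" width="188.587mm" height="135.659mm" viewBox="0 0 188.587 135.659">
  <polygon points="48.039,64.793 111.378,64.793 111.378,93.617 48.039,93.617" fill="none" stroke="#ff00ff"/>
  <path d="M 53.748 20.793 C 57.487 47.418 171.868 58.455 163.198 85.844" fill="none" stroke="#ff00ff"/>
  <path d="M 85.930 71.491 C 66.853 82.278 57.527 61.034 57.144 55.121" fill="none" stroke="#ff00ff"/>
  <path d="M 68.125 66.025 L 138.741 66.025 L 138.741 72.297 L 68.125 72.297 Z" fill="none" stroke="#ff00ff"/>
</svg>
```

viewBox `0 0 188.587 135.659` with mm width/height → 1 unit = 1 mm. Flip: y_m = 135.659 − y_svg.

**Shape 1** — `<polygon>` rectangle, stroke `#ff00ff` → cut (S815, F792). Machine vertices: (48.039,70.866) → (111.378,70.866) → (111.378,42.042) → (48.039,42.042) → (48.039,70.866). Closed: final G1 returns to the first vertex.

**Shape 2** — `<path>` cubic bezier, stroke `#ff00ff` → cut (S815, F792). Control points (SVG): P0=(53.748,20.793), P1=(57.487,47.418), P2=(171.868,58.455), P3=(163.198,85.844); sampled at t=k/5. Machine vertices: (53.748,114.866) → (67.399,100.506) → (96.387,88.354) → (129.494,76.877) → (155.503,64.542) → (163.198,49.815). Open path.

**Shape 3** — `<path>` cubic bezier, stroke `#ff00ff` → cut (S815, F792). Control points (SVG): P0=(85.930,71.491), P1=(66.853,82.278), P2=(57.527,61.034), P3=(57.144,55.121); sampled at t=k/5. Machine vertices: (85.930,64.168) → (75.647,61.161) → (67.666,63.567) → (61.948,69.115) → (58.453,75.529) → (57.144,80.538). Open path.

**Shape 4** — `<path>` rectangle, stroke `#ff00ff` → cut (S815, F792). Machine vertices: (68.125,69.634) → (138.741,69.634) → (138.741,63.362) → (68.125,63.362) → (68.125,69.634). Closed: final G1 returns to the first vertex.

(Gcodetools for Inkscape — laser output)
G21
G90
G00 X48.039 Y70.866
M3 S815
G1 X111.378 Y70.866 F792
G1 X111.378 Y42.042
G1 X48.039 Y42.042
G1 X48.039 Y70.866
M5
G00 X53.748 Y114.866
M3 S815
G1 X67.399 Y100.506 F792
G1 X96.387 Y88.354
G1 X129.494 Y76.877
G1 X155.503 Y64.542
G1 X163.198 Y49.815
M5
G00 X85.930 Y64.168
M3 S815
G1 X75.647 Y61.161 F792
G1 X67.666 Y63.567
G1 X61.948 Y69.115
G1 X58.453 Y75.529
G1 X57.144 Y80.538
M5
G00 X68.125 Y69.634
M3 S815
G1 X138.741 Y69.634 F792
G1 X138.741 Y63.362
G1 X68.125 Y63.362
G1 X68.125 Y69.634
M5
G00 X0.000 Y0.000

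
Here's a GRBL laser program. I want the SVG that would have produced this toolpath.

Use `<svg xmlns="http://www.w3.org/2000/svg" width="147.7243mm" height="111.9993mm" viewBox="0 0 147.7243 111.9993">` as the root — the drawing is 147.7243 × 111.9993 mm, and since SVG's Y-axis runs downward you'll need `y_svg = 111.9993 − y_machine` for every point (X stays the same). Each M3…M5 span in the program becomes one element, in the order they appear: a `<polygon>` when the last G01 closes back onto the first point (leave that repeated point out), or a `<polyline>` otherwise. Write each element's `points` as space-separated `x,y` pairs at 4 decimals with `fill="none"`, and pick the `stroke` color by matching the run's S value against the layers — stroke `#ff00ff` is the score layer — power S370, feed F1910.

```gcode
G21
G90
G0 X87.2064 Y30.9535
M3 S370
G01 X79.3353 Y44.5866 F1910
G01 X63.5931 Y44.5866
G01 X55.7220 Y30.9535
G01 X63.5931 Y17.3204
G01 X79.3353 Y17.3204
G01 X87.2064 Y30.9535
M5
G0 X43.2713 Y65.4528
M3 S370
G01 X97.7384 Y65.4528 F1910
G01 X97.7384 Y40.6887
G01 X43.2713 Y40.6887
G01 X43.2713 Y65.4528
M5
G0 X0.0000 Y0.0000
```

<svg xmlns="http://www.w3.org/2000/svg" width="147.7243mm" height="111.9993mm" viewBox="0 0 147.7243 111.9993">
  <polygon points="87.2064,81.0458 79.3353,67.4127 63.5931,67.4127 55.7220,81.0458 63.5931,94.6789 79.3353,94.6789" fill="none" stroke="#ff00ff"/>
  <polygon points="43.2713,46.5465 97.7384,46.5465 97.7384,71.3106 43.2713,71.3106" fill="none" stroke="#ff00ff"/>
</svg>

Each laser-on run becomes one SVG element. Flip Y back into SVG space with y_svg = 111.9993 − y_machine. Every run uses S370, so all elements get stroke `#ff00ff` (score).

Run 1: The run returns to its start, so emit a `<polygon>` with points (Y-flipped): 87.2064,81.0458 79.3353,67.4127 63.5931,67.4127 55.7220,81.0458 63.5931,94.6789 79.3353,94.6789.

Run 2: The run returns to its start, so emit a `<polygon>` with points (Y-flipped): 43.2713,46.5465 97.7384,46.5465 97.7384,71.3106 43.2713,71.3106.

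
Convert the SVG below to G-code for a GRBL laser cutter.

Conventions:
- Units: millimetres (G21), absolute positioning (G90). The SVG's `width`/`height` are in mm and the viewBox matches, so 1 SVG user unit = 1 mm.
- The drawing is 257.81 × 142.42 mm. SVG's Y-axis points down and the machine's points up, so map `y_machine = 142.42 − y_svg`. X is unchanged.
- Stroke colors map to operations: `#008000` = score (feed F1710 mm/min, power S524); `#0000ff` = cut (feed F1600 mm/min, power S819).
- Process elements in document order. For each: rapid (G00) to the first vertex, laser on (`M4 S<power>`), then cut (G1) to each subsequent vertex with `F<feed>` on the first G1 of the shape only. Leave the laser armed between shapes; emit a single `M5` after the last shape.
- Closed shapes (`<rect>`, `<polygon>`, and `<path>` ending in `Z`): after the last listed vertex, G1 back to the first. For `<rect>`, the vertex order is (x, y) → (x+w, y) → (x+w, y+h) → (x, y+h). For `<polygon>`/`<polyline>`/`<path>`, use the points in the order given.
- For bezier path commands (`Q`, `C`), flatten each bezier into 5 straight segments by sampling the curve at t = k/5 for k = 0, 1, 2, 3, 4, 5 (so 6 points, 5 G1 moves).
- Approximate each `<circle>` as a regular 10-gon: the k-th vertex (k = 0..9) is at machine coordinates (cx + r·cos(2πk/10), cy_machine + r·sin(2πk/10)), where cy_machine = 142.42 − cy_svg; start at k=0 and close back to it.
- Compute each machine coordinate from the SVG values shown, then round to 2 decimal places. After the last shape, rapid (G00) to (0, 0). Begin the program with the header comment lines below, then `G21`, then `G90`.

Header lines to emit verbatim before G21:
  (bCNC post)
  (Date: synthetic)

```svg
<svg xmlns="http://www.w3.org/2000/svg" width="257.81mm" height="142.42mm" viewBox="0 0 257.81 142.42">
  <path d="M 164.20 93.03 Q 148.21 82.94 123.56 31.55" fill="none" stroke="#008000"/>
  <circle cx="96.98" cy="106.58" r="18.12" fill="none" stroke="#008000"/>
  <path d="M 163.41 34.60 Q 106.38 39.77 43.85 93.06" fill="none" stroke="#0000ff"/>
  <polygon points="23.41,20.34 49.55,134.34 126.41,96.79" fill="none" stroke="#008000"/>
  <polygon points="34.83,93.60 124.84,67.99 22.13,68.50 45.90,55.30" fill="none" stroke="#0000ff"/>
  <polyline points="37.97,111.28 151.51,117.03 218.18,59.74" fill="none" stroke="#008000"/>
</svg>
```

viewBox `0 0 257.81 142.42` with mm width/height → 1 unit = 1 mm. Flip: y_m = 142.42 − y_svg.

**Shape 1** — `<path>` quadratic bezier, stroke `#008000` → score (S524, F1710). Control points (SVG): P0=(164.20,93.03), P1=(148.21,82.94), P2=(123.56,31.55); sampled at t=k/5. Machine vertices: (164.20,49.39) → (157.46,55.08) → (150.02,64.07) → (141.89,76.37) → (133.07,91.97) → (123.56,110.87). Open path.

**Shape 2** — `<circle>` circle, stroke `#008000` → score (S524, F1710). Machine vertices: (115.10,35.84) → (111.64,46.49) → (102.58,53.07) → (91.38,53.07) → (82.32,46.49) → (78.86,35.84) → (82.32,25.19) → (91.38,18.61) → (102.58,18.61) → (111.64,25.19) → (115.10,35.84). Closed: final G1 returns to the first vertex.

**Shape 3** — `<path>` quadratic bezier, stroke `#0000ff` → cut (S819, F1600). Control points (SVG): P0=(163.41,34.60), P1=(106.38,39.77), P2=(43.85,93.06); sampled at t=k/5. Machine vertices: (163.41,107.82) → (140.38,103.83) → (116.91,95.98) → (92.99,84.29) → (68.64,68.75) → (43.85,49.36). Open path.

**Shape 4** — `<polygon>` closed polygon, stroke `#008000` → score (S524, F1710). Machine vertices: (23.41,122.08) → (49.55,8.08) → (126.41,45.63) → (23.41,122.08). Closed: final G1 returns to the first vertex.

**Shape 5** — `<polygon>` closed polygon, stroke `#0000ff` → cut (S819, F1600). Machine vertices: (34.83,48.82) → (124.84,74.43) → (22.13,73.92) → (45.90,87.12) → (34.83,48.82). Closed: final G1 returns to the first vertex.

**Shape 6** — `<polyline>` open polyline, stroke `#008000` → score (S524, F1710). Machine vertices: (37.97,31.14) → (151.51,25.39) → (218.18,82.68). Open path.

(bCNC post)
(Date: synthetic)
G21
G90
G00 X164.20 Y49.39
M4 S524
G1 X157.46 Y55.08 F1710
G1 X150.02 Y64.07
G1 X141.89 Y76.37
G1 X133.07 Y91.97
G1 X123.56 Y110.87
G00 X115.10 Y35.84
M4 S524
G1 X111.64 Y46.49 F1710
G1 X102.58 Y53.07
G1 X91.38 Y53.07
G1 X82.32 Y46.49
G1 X78.86 Y35.84
G1 X82.32 Y25.19
G1 X91.38 Y18.61
G1 X102.58 Y18.61
G1 X111.64 Y25.19
G1 X115.10 Y35.84
G00 X163.41 Y107.82
M4 S819
G1 X140.38 Y103.83 F1600
G1 X116.91 Y95.98
G1 X92.99 Y84.29
G1 X68.64 Y68.75
G1 X43.85 Y49.36
G00 X23.41 Y122.08
M4 S524
G1 X49.55 Y8.08 F1710
G1 X126.41 Y45.63
G1 X23.41 Y122.08
G00 X34.83 Y48.82
M4 S819
G1 X124.84 Y74.43 F1600
G1 X22.13 Y73.92
G1 X45.90 Y87.12
G1 X34.83 Y48.82
G00 X37.97 Y31.14
M4 S524
G1 X151.51 Y25.39 F1710
G1 X218.18 Y82.68
M5
G00 X0.00 Y0.00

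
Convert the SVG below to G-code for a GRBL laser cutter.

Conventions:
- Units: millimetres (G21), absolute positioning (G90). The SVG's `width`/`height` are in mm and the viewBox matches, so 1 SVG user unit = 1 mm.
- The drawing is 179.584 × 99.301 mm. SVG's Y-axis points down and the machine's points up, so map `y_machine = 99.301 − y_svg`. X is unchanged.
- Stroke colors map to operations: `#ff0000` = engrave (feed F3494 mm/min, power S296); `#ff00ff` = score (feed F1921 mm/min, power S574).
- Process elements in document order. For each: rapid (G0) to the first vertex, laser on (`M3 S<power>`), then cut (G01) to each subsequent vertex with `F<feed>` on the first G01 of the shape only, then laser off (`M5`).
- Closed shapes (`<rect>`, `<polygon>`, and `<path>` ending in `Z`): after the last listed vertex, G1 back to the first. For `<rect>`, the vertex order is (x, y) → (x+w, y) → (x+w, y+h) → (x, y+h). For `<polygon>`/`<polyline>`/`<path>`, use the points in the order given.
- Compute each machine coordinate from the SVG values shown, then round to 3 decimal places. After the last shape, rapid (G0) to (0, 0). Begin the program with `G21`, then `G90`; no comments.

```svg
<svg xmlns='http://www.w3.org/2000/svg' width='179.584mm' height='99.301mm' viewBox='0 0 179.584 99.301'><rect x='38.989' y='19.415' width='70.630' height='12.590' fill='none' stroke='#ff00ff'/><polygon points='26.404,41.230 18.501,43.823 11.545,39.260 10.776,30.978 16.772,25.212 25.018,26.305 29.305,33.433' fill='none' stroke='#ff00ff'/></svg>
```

G21
G90
G0 X38.989 Y79.886
M3 S574
G01 X109.619 Y79.886 F1921
G01 X109.619 Y67.296
G01 X38.989 Y67.296
G01 X38.989 Y79.886
M5
G0 X26.404 Y58.071
M3 S574
G01 X18.501 Y55.478 F1921
G01 X11.545 Y60.041
G01 X10.776 Y68.323
G01 X16.772 Y74.089
G01 X25.018 Y72.996
G01 X29.305 Y65.868
G01 X26.404 Y58.071
M5
G0 X0.000 Y0.000

1 u = 1 mm; y_m = 99.301 − y.

[1] `<rect>` rectangle, #ff00ff→score S574 F1921: (38.989,79.886) → (109.619,79.886) → (109.619,67.296) → (38.989,67.296) → (38.989,79.886) (closed)

[2] `<polygon>` regular polygon, #ff00ff→score S574 F1921: (26.404,58.071) → (18.501,55.478) → (11.545,60.041) → (10.776,68.323) → (16.772,74.089) → (25.018,72.996) → (29.305,65.868) → (26.404,58.071) (closed)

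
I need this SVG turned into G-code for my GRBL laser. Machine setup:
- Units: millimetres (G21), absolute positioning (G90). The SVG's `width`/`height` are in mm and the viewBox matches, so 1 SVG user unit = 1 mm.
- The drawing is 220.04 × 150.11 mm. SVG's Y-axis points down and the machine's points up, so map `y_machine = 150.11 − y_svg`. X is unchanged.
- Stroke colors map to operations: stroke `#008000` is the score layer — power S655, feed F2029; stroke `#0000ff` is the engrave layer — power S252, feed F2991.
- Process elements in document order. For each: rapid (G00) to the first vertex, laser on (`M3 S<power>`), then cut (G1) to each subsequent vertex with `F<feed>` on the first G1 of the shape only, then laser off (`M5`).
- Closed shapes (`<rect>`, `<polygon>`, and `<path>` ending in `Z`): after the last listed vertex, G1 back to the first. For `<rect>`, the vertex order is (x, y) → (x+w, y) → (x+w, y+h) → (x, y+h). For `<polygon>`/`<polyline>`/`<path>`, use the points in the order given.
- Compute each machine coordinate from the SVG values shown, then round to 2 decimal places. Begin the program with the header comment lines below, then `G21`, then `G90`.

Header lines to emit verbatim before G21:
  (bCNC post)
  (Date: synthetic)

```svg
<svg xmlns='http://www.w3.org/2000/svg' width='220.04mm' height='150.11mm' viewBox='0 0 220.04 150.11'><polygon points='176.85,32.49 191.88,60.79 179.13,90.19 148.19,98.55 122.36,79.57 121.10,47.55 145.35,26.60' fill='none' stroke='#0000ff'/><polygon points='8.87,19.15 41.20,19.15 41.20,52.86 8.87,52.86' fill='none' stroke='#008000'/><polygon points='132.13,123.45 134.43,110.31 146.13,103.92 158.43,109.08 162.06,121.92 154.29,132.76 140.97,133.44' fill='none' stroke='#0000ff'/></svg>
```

(bCNC post)
(Date: synthetic)
G21
G90
G00 X176.85 Y117.62
M3 S252
G1 X191.88 Y89.32 F2991
G1 X179.13 Y59.92
G1 X148.19 Y51.56
G1 X122.36 Y70.54
G1 X121.10 Y102.56
G1 X145.35 Y123.51
G1 X176.85 Y117.62
M5
G00 X8.87 Y130.96
M3 S655
G1 X41.20 Y130.96 F2029
G1 X41.20 Y97.25
G1 X8.87 Y97.25
G1 X8.87 Y130.96
M5
G00 X132.13 Y26.66
M3 S252
G1 X134.43 Y39.80 F2991
G1 X146.13 Y46.19
G1 X158.43 Y41.03
G1 X162.06 Y28.19
G1 X154.29 Y17.35
G1 X140.97 Y16.67
G1 X132.13 Y26.66
M5

1 u = 1 mm; y_m = 150.11 − y.

[1] `<polygon>` regular polygon, #0000ff→engrave S252 F2991: (176.85,117.62) → (191.88,89.32) → (179.13,59.92) → (148.19,51.56) → (122.36,70.54) → (121.10,102.56) → (145.35,123.51) → (176.85,117.62) (closed)

[2] `<polygon>` rectangle, #008000→score S655 F2029: (8.87,130.96) → (41.20,130.96) → (41.20,97.25) → (8.87,97.25) → (8.87,130.96) (closed)

[3] `<polygon>` regular polygon, #0000ff→engrave S252 F2991: (132.13,26.66) → (134.43,39.80) → (146.13,46.19) → (158.43,41.03) → (162.06,28.19) → (154.29,17.35) → (140.97,16.67) → (132.13,26.66) (closed)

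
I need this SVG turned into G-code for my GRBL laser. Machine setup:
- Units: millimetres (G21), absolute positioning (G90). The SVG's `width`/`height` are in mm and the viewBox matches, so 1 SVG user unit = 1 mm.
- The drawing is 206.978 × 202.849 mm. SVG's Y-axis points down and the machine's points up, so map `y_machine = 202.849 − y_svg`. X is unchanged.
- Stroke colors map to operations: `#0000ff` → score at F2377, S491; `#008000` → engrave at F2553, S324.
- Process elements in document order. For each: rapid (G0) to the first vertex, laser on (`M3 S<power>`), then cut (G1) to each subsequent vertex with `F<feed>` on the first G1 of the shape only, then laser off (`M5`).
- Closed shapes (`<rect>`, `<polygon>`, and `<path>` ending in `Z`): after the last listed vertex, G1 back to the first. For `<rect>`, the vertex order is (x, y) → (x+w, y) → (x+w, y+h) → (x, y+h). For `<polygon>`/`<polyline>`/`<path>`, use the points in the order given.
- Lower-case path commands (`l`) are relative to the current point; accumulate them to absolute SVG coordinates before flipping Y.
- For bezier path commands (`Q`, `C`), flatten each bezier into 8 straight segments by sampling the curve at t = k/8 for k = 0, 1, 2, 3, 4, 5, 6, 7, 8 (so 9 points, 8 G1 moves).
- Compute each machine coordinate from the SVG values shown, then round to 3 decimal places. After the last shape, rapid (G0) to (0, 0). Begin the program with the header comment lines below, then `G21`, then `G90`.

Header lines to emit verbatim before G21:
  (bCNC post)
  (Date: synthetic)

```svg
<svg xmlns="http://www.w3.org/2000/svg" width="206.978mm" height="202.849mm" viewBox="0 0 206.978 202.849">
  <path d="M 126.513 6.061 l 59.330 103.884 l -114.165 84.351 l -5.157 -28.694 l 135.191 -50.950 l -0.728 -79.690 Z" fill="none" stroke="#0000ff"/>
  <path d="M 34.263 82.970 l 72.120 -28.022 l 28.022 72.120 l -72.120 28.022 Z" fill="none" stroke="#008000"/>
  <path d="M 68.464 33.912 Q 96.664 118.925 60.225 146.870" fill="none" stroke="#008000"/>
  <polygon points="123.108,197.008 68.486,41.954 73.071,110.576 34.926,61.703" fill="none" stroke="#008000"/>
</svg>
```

Since the viewBox matches the mm dimensions, user units are millimetres directly. The only transform is the Y-flip y_m = 202.849 − y_svg.

Shape 1 is a closed polygon drawn with `<path>`. Its stroke #0000ff means score at S491, F2377. After flipping Y the toolpath is (126.513,196.788) → (185.843,92.904) → (71.678,8.553) → (66.521,37.247) → (201.712,88.197) → (200.984,167.887) → (126.513,196.788), returning to the start.

Shape 2 is a regular polygon drawn with `<path>`. Its stroke #008000 means engrave at S324, F2553. After flipping Y the toolpath is (34.263,119.879) → (106.383,147.901) → (134.405,75.781) → (62.285,47.759) → (34.263,119.879), returning to the start.

Shape 3 is a quadratic bezier drawn with `<path>`. Its stroke #008000 means engrave at S324, F2553. After flipping Y the toolpath is (68.464,168.937) → (74.504,148.575) → (78.524,129.997) → (80.524,113.202) → (80.504,98.191) → (78.464,84.963) → (74.405,73.518) → (68.325,63.857) → (60.225,55.979).

Shape 4 is a closed polygon drawn with `<polygon>`. Its stroke #008000 means engrave at S324, F2553. After flipping Y the toolpath is (123.108,5.841) → (68.486,160.895) → (73.071,92.273) → (34.926,141.146) → (123.108,5.841), returning to the start.

(bCNC post)
(Date: synthetic)
G21
G90
G0 X126.513 Y196.788
M3 S491
G1 X185.843 Y92.904 F2377
G1 X71.678 Y8.553
G1 X66.521 Y37.247
G1 X201.712 Y88.197
G1 X200.984 Y167.887
G1 X126.513 Y196.788
M5
G0 X34.263 Y119.879
M3 S324
G1 X106.383 Y147.901 F2553
G1 X134.405 Y75.781
G1 X62.285 Y47.759
G1 X34.263 Y119.879
M5
G0 X68.464 Y168.937
M3 S324
G1 X74.504 Y148.575 F2553
G1 X78.524 Y129.997
G1 X80.524 Y113.202
G1 X80.504 Y98.191
G1 X78.464 Y84.963
G1 X74.405 Y73.518
G1 X68.325 Y63.857
G1 X60.225 Y55.979
M5
G0 X123.108 Y5.841
M3 S324
G1 X68.486 Y160.895 F2553
G1 X73.071 Y92.273
G1 X34.926 Y141.146
G1 X123.108 Y5.841
M5
G0 X0.000 Y0.000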